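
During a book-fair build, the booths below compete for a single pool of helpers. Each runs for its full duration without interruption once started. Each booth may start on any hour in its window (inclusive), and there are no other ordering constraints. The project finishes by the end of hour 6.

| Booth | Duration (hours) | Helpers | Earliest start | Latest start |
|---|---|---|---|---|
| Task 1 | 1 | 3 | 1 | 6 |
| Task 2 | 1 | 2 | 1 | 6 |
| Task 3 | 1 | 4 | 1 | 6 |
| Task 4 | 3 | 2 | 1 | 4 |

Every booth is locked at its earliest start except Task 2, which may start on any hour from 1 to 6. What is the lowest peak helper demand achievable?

9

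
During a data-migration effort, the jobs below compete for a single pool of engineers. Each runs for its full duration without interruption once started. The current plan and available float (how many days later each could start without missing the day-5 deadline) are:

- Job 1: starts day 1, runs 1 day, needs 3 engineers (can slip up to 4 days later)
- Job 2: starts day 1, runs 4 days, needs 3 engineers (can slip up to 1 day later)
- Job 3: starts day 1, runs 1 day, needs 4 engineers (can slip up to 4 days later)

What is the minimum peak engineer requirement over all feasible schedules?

Early-start (Job 1@1, Job 2@1, Job 3@1) gives peak 10: d1:10  d2:3  d3:3  d4:3  d5:0.
Shift Job 3→5.
Schedule Job 1@1, Job 2@1, Job 3@5: d1:6  d2:3  d3:3  d4:3  d5:4 — peak 6.

6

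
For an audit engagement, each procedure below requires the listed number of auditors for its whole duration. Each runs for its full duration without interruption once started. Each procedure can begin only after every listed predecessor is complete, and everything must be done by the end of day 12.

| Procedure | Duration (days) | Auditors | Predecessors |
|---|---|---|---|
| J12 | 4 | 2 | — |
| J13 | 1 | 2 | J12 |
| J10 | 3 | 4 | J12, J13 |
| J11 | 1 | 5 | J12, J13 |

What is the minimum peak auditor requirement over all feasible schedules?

5

Early-start (J12@1, J13@5, J10@6, J11@6) gives peak 9: d1:2  d2:2  d3:2  d4:2  d5:2  d6:9  d7:4  d8:4  d9:0  d10:0  d11:0  d12:0.
Shift J11→9.
Schedule J12@1, J13@5, J10@6, J11@9: d1:2  d2:2  d3:2  d4:2  d5:2  d6:4  d7:4  d8:4  d9:5  d10:0  d11:0  d12:0 — peak 5.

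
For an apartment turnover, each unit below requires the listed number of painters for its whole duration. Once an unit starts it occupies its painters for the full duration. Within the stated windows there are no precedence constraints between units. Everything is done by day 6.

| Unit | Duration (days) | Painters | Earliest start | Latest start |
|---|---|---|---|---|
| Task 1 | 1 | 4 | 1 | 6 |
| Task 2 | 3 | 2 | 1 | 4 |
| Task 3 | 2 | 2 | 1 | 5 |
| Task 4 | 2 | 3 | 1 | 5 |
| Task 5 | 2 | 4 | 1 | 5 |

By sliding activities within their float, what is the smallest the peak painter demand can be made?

6

Early-start (Task 1@1, Task 2@1, Task 3@1, Task 4@1, Task 5@1) gives peak 15: d1:15  d2:11  d3:2  d4:0  d5:0  d6:0.
Shift Task 3→4, Task 4→2, Task 5→4.
Schedule Task 1@1, Task 2@1, Task 3@4, Task 4@2, Task 5@4: d1:6  d2:5  d3:5  d4:6  d5:6  d6:0 — peak 6.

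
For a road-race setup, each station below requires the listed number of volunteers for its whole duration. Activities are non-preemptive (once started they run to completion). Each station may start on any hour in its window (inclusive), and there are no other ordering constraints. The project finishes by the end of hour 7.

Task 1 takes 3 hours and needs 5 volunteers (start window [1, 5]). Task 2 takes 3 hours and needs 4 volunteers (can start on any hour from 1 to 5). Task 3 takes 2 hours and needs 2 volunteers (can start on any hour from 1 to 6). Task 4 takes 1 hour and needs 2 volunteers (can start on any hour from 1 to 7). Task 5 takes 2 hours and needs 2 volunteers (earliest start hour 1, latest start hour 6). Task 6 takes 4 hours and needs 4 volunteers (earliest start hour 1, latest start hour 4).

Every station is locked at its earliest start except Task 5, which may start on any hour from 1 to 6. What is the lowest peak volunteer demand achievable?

Task 5@1: h1:19  h2:17  h3:13  h4:4  h5:0  h6:0  h7:0 → peak 19
Task 5@2: h1:17  h2:17  h3:15  h4:4  h5:0  h6:0  h7:0 → peak 17
Task 5@3: h1:17  h2:15  h3:15  h4:6  h5:0  h6:0  h7:0 → peak 17
Task 5@4: h1:17  h2:15  h3:13  h4:6  h5:2  h6:0  h7:0 → peak 17
Task 5@5: h1:17  h2:15  h3:13  h4:4  h5:2  h6:2  h7:0 → peak 17
Task 5@6: h1:17  h2:15  h3:13  h4:4  h5:0  h6:2  h7:2 → peak 17
Best is Task 5@2, peak 17.

17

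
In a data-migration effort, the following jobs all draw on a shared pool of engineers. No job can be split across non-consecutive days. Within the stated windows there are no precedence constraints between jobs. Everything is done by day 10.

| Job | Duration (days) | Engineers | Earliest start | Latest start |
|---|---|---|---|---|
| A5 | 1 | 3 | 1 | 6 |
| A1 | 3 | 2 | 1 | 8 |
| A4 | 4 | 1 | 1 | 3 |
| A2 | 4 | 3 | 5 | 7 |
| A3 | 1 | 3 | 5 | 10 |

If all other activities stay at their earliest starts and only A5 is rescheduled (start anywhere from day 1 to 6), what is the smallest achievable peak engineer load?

A5@1: d1:6  d2:3  d3:3  d4:1  d5:6  d6:3  d7:3  d8:3  d9:0  d10:0 → peak 6
A5@2: d1:3  d2:6  d3:3  d4:1  d5:6  d6:3  d7:3  d8:3  d9:0  d10:0 → peak 6
A5@3: d1:3  d2:3  d3:6  d4:1  d5:6  d6:3  d7:3  d8:3  d9:0  d10:0 → peak 6
A5@4: d1:3  d2:3  d3:3  d4:4  d5:6  d6:3  d7:3  d8:3  d9:0  d10:0 → peak 6
A5@5: d1:3  d2:3  d3:3  d4:1  d5:9  d6:3  d7:3  d8:3  d9:0  d10:0 → peak 9
A5@6: d1:3  d2:3  d3:3  d4:1  d5:6  d6:6  d7:3  d8:3  d9:0  d10:0 → peak 6
Best is A5@1, peak 6.

6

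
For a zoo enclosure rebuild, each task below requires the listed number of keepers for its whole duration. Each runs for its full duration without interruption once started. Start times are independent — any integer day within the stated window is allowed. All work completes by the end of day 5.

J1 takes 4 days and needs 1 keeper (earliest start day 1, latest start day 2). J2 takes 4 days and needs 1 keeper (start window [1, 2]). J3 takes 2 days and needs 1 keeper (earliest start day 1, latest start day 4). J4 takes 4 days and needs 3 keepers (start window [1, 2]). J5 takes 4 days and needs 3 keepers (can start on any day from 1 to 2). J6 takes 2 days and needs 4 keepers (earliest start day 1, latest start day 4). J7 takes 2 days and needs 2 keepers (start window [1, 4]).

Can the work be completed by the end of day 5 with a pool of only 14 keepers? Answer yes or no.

yes

Schedule J1@1, J2@1, J3@1, J4@1, J5@1, J6@3, J7@1: d1:11  d2:11  d3:12  d4:12  d5:0 — peak 12 ≤ 14.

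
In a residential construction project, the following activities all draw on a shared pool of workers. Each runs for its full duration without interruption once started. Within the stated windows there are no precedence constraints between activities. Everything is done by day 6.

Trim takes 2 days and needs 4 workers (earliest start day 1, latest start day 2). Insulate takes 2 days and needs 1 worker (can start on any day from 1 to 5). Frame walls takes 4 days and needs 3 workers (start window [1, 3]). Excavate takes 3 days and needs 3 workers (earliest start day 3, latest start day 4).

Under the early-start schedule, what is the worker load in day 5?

3

At early start, day 5 has: Excavate.
Demand: 3 = 3.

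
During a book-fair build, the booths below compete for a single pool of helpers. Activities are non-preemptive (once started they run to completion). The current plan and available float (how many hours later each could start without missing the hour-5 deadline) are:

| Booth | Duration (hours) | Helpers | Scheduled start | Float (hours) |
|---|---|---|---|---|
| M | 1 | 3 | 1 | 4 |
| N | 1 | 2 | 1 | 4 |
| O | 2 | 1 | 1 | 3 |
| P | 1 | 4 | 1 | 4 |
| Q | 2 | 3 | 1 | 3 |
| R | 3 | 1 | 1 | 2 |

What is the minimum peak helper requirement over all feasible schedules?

Early-start (M@1, N@1, O@1, P@1, Q@1, R@1) gives peak 14: h1:14  h2:5  h3:1  h4:0  h5:0.
Shift N→2, P→5, Q→3, R→2.
Schedule M@1, N@2, O@1, P@5, Q@3, R@2: h1:4  h2:4  h3:4  h4:4  h5:4 — peak 4.
Total helper-hours = 20 over 5 hours ⇒ peak ≥ ⌈20/5⌉ = 4, so 4 is optimal.

4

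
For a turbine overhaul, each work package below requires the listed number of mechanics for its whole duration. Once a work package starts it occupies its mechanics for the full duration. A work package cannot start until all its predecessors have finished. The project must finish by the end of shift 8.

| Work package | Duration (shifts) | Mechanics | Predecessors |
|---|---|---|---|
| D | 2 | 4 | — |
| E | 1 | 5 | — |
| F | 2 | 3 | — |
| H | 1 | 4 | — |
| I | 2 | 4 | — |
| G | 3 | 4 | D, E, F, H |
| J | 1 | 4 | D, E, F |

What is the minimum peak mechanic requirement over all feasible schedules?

8

Early-start (D@1, E@1, F@1, H@1, I@1, G@3, J@3) gives peak 20: s1:20  s2:11  s3:8  s4:4  s5:4  s6:0  s7:0  s8:0.
Shift E→3, H→4, I→4, G→5, J→6.
Schedule D@1, E@3, F@1, H@4, I@4, G@5, J@6: s1:7  s2:7  s3:5  s4:8  s5:8  s6:8  s7:4  s8:0 — peak 8.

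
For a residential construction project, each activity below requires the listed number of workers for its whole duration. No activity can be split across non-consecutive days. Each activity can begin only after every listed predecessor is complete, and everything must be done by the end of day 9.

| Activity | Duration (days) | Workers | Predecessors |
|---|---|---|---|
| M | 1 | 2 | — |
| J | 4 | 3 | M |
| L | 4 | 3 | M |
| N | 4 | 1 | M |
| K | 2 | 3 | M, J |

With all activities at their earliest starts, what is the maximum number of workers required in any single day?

7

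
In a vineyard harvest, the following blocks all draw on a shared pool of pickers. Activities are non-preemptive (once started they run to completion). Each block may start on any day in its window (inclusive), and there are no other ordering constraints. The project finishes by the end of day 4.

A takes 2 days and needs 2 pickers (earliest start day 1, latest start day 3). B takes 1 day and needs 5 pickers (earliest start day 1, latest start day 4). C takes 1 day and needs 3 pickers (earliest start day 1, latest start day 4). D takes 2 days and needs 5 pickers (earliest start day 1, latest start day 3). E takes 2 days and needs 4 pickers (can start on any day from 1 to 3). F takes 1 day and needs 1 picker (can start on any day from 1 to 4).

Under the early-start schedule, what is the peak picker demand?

20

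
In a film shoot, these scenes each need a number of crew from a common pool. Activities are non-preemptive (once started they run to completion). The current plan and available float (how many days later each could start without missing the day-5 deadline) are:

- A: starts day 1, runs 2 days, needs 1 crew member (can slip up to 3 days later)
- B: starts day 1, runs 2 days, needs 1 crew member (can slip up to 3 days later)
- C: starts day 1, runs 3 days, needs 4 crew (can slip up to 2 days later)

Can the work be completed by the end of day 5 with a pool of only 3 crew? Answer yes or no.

Total crew member-days = 16; over 5 days the average is 16/5 > 3, so some day must exceed 3.

no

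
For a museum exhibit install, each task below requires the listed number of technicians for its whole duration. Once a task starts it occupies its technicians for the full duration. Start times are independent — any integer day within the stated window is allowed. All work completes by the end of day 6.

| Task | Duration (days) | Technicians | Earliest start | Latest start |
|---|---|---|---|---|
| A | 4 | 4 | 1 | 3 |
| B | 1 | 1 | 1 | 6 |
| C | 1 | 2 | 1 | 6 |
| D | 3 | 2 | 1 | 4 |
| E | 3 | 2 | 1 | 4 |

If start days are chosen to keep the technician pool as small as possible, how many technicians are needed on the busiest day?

6

Early-start (A@1, B@1, C@1, D@1, E@1) gives peak 11: d1:11  d2:8  d3:8  d4:4  d5:0  d6:0.
Shift B→5, C→5, E→4.
Schedule A@1, B@5, C@5, D@1, E@4: d1:6  d2:6  d3:6  d4:6  d5:5  d6:2 — peak 6.
Total technician-days = 31 over 6 days ⇒ peak ≥ ⌈31/6⌉ = 6, so 6 is optimal.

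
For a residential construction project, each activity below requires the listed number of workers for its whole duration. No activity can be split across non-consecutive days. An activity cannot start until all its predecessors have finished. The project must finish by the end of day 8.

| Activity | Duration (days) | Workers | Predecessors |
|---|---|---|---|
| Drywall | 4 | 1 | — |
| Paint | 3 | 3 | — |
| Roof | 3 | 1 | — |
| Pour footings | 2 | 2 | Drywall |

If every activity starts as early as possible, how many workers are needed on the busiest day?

Early-start schedule: Drywall@1, Paint@1, Roof@1, Pour footings@5.
Load per day: day 1: 5, day 2: 5, day 3: 5, day 4: 1, day 5: 2, day 6: 2, day 7: 0, day 8: 0.
Peak is 5.

5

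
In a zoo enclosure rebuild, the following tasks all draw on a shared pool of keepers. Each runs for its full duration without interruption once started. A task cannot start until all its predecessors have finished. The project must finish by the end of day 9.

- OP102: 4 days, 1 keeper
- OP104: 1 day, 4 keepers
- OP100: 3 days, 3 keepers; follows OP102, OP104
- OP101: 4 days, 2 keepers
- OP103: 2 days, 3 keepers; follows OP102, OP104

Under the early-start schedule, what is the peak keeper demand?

7

Early-start schedule: OP102@1, OP104@1, OP100@5, OP101@1, OP103@5.
Load per day: day 1: 7, day 2: 3, day 3: 3, day 4: 3, day 5: 6, day 6: 6, day 7: 3, day 8: 0, day 9: 0.
Peak is 7.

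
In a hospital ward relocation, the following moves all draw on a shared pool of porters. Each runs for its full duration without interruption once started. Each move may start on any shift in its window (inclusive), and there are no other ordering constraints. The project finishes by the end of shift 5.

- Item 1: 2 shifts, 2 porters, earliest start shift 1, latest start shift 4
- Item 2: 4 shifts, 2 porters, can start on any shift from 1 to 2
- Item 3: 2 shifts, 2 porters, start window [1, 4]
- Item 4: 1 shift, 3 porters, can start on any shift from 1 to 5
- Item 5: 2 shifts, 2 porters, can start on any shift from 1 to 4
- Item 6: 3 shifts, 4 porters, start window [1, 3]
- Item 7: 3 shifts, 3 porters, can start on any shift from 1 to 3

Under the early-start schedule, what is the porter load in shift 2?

At early start, shift 2 has: Item 1, Item 2, Item 3, Item 5, Item 6, Item 7.
Demand: 2 + 2 + 2 + 2 + 4 + 3 = 15.

15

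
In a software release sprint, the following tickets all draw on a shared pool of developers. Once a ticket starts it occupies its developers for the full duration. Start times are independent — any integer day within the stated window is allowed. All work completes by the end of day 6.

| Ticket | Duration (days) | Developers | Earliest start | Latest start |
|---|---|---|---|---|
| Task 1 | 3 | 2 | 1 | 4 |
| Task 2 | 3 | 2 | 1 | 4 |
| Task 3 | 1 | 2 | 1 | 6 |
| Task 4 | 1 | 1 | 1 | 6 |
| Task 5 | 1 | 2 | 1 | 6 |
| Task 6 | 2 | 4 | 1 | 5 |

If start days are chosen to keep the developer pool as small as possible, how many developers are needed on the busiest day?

5

Early-start (Task 1@1, Task 2@1, Task 3@1, Task 4@1, Task 5@1, Task 6@1) gives peak 13: d1:13  d2:8  d3:4  d4:0  d5:0  d6:0.
Shift Task 3→4, Task 5→4, Task 6→5.
Schedule Task 1@1, Task 2@1, Task 3@4, Task 4@1, Task 5@4, Task 6@5: d1:5  d2:4  d3:4  d4:4  d5:4  d6:4 — peak 5.
Total developer-days = 25 over 6 days ⇒ peak ≥ ⌈25/6⌉ = 5, so 5 is optimal.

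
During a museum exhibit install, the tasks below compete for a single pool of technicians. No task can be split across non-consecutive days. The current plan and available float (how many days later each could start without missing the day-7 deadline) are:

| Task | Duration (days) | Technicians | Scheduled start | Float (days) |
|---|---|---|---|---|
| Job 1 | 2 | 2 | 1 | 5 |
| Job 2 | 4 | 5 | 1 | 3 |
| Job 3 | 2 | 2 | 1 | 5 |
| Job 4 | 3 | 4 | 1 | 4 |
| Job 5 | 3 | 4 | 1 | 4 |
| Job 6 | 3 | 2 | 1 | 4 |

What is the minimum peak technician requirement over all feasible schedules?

9

Early-start (Job 1@1, Job 2@1, Job 3@1, Job 4@1, Job 5@1, Job 6@1) gives peak 19: d1:19  d2:19  d3:15  d4:5  d5:0  d6:0  d7:0.
Shift Job 3→3, Job 4→5, Job 5→5.
Schedule Job 1@1, Job 2@1, Job 3@3, Job 4@5, Job 5@5, Job 6@1: d1:9  d2:9  d3:9  d4:7  d5:8  d6:8  d7:8 — peak 9.
Total technician-days = 58 over 7 days ⇒ peak ≥ ⌈58/7⌉ = 9, so 9 is optimal.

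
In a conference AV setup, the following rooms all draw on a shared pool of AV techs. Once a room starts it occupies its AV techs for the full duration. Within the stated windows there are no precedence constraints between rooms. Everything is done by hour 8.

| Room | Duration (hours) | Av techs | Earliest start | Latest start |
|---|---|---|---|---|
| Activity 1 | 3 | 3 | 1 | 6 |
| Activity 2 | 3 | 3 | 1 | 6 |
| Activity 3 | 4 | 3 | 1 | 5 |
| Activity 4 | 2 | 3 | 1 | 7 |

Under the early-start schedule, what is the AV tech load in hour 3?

9

At early start, hour 3 has: Activity 1, Activity 2, Activity 3.
Demand: 3 + 3 + 3 = 9.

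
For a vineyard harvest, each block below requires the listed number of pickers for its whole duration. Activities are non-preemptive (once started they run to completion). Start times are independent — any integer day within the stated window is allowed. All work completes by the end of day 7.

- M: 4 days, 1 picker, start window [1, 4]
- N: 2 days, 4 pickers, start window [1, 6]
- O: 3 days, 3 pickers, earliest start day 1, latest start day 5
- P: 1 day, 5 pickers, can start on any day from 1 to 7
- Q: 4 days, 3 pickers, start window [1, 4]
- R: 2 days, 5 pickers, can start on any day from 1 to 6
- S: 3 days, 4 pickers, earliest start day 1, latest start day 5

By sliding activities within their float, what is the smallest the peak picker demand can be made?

Early-start (M@1, N@1, O@1, P@1, Q@1, R@1, S@1) gives peak 25: d1:25  d2:20  d3:11  d4:4  d5:0  d6:0  d7:0.
Shift O→3, Q→2, R→6, S→5.
Schedule M@1, N@1, O@3, P@1, Q@2, R@6, S@5: d1:10  d2:8  d3:7  d4:7  d5:10  d6:9  d7:9 — peak 10.

10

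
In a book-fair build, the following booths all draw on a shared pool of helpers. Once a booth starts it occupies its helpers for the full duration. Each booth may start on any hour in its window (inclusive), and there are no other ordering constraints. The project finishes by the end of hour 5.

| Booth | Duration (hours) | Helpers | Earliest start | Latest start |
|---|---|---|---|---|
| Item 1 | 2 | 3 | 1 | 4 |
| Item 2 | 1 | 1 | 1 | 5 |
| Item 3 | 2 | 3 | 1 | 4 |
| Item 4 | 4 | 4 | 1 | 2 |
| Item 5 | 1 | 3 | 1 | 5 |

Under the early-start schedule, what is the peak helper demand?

Early-start schedule: Item 1@1, Item 2@1, Item 3@1, Item 4@1, Item 5@1.
Load per hour: hour 1: 14, hour 2: 10, hour 3: 4, hour 4: 4, hour 5: 0.
Peak is 14.

14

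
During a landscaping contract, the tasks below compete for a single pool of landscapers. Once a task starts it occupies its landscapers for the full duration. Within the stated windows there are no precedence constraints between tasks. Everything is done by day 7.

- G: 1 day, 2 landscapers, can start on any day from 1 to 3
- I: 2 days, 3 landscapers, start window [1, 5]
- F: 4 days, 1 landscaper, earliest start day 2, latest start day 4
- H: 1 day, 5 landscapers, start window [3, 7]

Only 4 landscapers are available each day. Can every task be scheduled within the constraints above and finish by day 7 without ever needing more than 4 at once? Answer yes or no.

The minimum achievable peak is 5; 4 < 5, so no feasible schedule stays within the cap.

no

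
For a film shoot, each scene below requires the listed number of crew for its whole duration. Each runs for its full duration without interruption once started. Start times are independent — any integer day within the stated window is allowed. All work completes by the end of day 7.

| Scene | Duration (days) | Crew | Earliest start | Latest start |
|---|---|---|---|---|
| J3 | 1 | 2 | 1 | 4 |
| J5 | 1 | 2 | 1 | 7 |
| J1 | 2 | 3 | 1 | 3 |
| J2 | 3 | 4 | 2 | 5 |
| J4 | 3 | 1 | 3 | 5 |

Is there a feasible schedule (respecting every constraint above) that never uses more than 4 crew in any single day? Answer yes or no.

no

The minimum achievable peak is 5; 4 < 5, so no feasible schedule stays within the cap.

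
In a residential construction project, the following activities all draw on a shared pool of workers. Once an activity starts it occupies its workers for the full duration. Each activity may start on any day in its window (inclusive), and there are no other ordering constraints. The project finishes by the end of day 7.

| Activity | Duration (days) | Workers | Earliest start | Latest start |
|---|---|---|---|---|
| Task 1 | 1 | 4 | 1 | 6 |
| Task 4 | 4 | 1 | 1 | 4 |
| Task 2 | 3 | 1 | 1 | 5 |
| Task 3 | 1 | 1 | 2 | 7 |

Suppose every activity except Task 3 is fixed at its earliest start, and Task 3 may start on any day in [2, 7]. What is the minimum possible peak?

6

Task 3@2: d1:6  d2:3  d3:2  d4:1  d5:0  d6:0  d7:0 → peak 6
Task 3@3: d1:6  d2:2  d3:3  d4:1  d5:0  d6:0  d7:0 → peak 6
Task 3@4: d1:6  d2:2  d3:2  d4:2  d5:0  d6:0  d7:0 → peak 6
Task 3@5: d1:6  d2:2  d3:2  d4:1  d5:1  d6:0  d7:0 → peak 6
Task 3@6: d1:6  d2:2  d3:2  d4:1  d5:0  d6:1  d7:0 → peak 6
Task 3@7: d1:6  d2:2  d3:2  d4:1  d5:0  d6:0  d7:1 → peak 6
Best is Task 3@2, peak 6.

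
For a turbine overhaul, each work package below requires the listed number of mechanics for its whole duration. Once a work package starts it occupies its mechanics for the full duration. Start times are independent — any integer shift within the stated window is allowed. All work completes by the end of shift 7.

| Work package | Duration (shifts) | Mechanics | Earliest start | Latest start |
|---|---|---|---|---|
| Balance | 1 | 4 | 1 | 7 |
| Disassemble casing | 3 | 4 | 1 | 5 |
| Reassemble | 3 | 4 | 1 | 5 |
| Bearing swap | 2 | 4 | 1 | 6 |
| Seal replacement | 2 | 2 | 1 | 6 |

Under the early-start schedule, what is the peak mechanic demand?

18

Early-start schedule: Balance@1, Disassemble casing@1, Reassemble@1, Bearing swap@1, Seal replacement@1.
Load per shift: shift 1: 18, shift 2: 14, shift 3: 8, shift 4: 0, shift 5: 0, shift 6: 0, shift 7: 0.
Peak is 18.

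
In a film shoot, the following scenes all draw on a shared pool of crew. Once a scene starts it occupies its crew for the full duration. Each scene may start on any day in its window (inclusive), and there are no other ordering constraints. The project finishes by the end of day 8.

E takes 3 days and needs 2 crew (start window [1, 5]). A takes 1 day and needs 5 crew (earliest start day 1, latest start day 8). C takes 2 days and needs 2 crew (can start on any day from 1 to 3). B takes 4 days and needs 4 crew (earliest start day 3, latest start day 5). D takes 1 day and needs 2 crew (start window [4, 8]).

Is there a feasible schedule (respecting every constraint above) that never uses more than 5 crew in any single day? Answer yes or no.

Schedule E@2, A@1, C@2, B@5, D@4: d1:5  d2:4  d3:4  d4:4  d5:4  d6:4  d7:4  d8:4 — peak 5 ≤ 5.

yes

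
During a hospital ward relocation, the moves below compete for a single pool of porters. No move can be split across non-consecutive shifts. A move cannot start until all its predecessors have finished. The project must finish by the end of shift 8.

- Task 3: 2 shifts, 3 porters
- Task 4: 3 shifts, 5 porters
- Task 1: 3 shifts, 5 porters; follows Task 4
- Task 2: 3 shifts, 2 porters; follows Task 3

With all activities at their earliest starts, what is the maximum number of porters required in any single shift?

8

Early-start schedule: Task 3@1, Task 4@1, Task 1@4, Task 2@3.
Load per shift: shift 1: 8, shift 2: 8, shift 3: 7, shift 4: 7, shift 5: 7, shift 6: 5, shift 7: 0, shift 8: 0.
Peak is 8.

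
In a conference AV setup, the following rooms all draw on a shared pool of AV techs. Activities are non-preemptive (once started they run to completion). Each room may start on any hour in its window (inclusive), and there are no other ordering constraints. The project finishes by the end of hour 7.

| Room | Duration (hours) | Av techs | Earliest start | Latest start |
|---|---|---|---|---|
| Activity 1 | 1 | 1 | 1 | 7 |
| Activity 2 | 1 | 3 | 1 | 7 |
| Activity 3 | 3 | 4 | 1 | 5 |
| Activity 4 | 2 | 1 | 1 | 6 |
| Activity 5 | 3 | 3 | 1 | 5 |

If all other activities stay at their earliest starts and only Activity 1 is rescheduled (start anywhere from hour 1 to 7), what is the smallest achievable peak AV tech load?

11

Activity 1@1: h1:12  h2:8  h3:7  h4:0  h5:0  h6:0  h7:0 → peak 12
Activity 1@2: h1:11  h2:9  h3:7  h4:0  h5:0  h6:0  h7:0 → peak 11
Activity 1@3: h1:11  h2:8  h3:8  h4:0  h5:0  h6:0  h7:0 → peak 11
Activity 1@4: h1:11  h2:8  h3:7  h4:1  h5:0  h6:0  h7:0 → peak 11
Activity 1@5: h1:11  h2:8  h3:7  h4:0  h5:1  h6:0  h7:0 → peak 11
Activity 1@6: h1:11  h2:8  h3:7  h4:0  h5:0  h6:1  h7:0 → peak 11
Activity 1@7: h1:11  h2:8  h3:7  h4:0  h5:0  h6:0  h7:1 → peak 11
Best is Activity 1@2, peak 11.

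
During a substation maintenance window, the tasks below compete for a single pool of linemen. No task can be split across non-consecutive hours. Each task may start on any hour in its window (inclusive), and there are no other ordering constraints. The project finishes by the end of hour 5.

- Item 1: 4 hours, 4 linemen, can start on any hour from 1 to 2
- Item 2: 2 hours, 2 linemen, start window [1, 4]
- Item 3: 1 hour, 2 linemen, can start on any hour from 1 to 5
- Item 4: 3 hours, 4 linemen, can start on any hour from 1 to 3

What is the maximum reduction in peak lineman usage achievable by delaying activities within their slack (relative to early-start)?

4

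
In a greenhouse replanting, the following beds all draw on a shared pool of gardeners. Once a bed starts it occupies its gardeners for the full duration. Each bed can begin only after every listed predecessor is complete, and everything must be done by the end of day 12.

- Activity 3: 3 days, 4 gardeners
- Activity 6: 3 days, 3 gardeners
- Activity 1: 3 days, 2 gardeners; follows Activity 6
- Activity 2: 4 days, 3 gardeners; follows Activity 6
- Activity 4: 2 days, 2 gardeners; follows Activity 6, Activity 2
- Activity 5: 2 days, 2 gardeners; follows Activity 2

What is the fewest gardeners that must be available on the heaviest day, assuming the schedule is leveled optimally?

5

Early-start (Activity 3@1, Activity 6@1, Activity 1@4, Activity 2@4, Activity 4@8, Activity 5@8) gives peak 7: d1:7  d2:7  d3:7  d4:5  d5:5  d6:5  d7:3  d8:4  d9:4  d10:0  d11:0  d12:0.
Shift Activity 6→4, Activity 1→7, Activity 2→7, Activity 4→11, Activity 5→11.
Schedule Activity 3@1, Activity 6@4, Activity 1@7, Activity 2@7, Activity 4@11, Activity 5@11: d1:4  d2:4  d3:4  d4:3  d5:3  d6:3  d7:5  d8:5  d9:5  d10:3  d11:4  d12:4 — peak 5.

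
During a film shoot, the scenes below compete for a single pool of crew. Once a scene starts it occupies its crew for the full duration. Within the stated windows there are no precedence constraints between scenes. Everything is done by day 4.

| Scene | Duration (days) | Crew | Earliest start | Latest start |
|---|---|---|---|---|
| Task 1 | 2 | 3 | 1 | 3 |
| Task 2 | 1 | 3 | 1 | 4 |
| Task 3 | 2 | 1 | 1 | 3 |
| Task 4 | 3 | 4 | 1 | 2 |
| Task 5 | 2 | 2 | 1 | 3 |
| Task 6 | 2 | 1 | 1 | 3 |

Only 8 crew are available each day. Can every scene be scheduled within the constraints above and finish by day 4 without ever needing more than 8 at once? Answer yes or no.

Schedule Task 1@1, Task 2@1, Task 3@1, Task 4@2, Task 5@3, Task 6@3: d1:7  d2:8  d3:7  d4:7 — peak 8 ≤ 8.

yes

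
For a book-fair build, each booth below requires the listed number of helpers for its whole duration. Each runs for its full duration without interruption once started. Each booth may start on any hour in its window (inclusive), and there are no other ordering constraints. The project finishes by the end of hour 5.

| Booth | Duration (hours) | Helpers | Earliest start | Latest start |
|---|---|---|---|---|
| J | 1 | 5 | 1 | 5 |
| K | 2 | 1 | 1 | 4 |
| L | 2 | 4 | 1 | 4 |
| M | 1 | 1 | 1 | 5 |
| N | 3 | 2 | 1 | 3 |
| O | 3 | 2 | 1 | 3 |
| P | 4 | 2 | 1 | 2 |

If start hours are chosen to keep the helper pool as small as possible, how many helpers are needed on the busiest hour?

8

Early-start (J@1, K@1, L@1, M@1, N@1, O@1, P@1) gives peak 17: h1:17  h2:11  h3:6  h4:2  h5:0.
Shift L→4, M→2, O→2, P→2.
Schedule J@1, K@1, L@4, M@2, N@1, O@2, P@2: h1:8  h2:8  h3:6  h4:8  h5:6 — peak 8.
Total helper-hours = 36 over 5 hours ⇒ peak ≥ ⌈36/5⌉ = 8, so 8 is optimal.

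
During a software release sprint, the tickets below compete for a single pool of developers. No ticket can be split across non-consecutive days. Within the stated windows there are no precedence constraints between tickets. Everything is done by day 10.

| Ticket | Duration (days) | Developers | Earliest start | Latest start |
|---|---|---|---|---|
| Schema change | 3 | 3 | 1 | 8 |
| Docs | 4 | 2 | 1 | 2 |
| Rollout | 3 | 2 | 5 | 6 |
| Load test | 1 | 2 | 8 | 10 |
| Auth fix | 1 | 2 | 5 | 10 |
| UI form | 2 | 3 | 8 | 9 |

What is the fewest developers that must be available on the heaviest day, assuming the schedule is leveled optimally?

Schedule Schema change@1, Docs@1, Rollout@5, Load test@8, Auth fix@5, UI form@8: d1:5  d2:5  d3:5  d4:2  d5:4  d6:2  d7:2  d8:5  d9:3  d10:0 — peak 5.

5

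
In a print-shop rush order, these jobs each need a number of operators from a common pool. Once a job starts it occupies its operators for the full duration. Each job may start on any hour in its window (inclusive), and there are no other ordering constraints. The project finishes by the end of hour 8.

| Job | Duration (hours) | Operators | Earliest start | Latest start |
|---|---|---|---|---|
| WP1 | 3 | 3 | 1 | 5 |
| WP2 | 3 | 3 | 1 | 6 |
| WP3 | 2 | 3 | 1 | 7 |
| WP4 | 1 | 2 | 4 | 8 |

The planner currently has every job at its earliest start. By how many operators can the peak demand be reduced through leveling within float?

4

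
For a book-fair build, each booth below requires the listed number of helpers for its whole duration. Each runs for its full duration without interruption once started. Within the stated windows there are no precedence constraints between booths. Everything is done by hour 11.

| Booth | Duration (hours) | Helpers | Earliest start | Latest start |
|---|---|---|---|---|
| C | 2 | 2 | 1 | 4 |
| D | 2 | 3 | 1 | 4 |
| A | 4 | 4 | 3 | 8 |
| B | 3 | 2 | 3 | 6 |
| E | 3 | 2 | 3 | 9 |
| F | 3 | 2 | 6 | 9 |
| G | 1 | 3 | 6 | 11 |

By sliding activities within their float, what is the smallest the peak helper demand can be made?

Early-start (C@1, D@1, A@3, B@3, E@3, F@6, G@6) gives peak 9: h1:5  h2:5  h3:8  h4:8  h5:8  h6:9  h7:2  h8:2  h9:0  h10:0  h11:0.
Shift E→6, F→7, G→9.
Schedule C@1, D@1, A@3, B@3, E@6, F@7, G@9: h1:5  h2:5  h3:6  h4:6  h5:6  h6:6  h7:4  h8:4  h9:5  h10:0  h11:0 — peak 6.

6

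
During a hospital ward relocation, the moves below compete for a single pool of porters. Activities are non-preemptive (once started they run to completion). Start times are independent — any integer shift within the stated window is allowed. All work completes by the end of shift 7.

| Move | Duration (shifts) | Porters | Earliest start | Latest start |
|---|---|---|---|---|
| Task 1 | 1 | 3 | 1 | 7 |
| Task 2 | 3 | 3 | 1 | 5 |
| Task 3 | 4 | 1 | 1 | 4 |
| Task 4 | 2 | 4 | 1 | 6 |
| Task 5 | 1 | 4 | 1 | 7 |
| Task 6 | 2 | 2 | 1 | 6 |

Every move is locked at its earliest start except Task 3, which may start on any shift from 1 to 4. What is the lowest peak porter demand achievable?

Task 3@1: s1:17  s2:10  s3:4  s4:1  s5:0  s6:0  s7:0 → peak 17
Task 3@2: s1:16  s2:10  s3:4  s4:1  s5:1  s6:0  s7:0 → peak 16
Task 3@3: s1:16  s2:9  s3:4  s4:1  s5:1  s6:1  s7:0 → peak 16
Task 3@4: s1:16  s2:9  s3:3  s4:1  s5:1  s6:1  s7:1 → peak 16
Best is Task 3@2, peak 16.

16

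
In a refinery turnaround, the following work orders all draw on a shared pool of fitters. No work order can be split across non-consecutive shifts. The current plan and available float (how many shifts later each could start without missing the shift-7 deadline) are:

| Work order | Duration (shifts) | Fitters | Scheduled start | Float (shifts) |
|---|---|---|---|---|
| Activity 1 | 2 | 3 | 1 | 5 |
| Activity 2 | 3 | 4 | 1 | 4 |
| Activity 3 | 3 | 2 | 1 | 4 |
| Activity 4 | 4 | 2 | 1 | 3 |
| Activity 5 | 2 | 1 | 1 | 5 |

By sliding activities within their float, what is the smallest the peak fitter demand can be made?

Early-start (Activity 1@1, Activity 2@1, Activity 3@1, Activity 4@1, Activity 5@1) gives peak 12: s1:12  s2:12  s3:8  s4:2  s5:0  s6:0  s7:0.
Shift Activity 2→3, Activity 4→4.
Schedule Activity 1@1, Activity 2@3, Activity 3@1, Activity 4@4, Activity 5@1: s1:6  s2:6  s3:6  s4:6  s5:6  s6:2  s7:2 — peak 6.

6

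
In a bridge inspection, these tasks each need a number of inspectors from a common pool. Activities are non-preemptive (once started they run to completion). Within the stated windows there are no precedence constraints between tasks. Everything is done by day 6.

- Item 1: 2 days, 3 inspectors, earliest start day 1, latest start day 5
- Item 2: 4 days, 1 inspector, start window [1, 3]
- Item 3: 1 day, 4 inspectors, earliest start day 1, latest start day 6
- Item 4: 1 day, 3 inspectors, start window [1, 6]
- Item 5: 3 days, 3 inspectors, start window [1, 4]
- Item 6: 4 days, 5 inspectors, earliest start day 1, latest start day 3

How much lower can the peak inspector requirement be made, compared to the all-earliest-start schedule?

Early-start peak: d1:19  d2:12  d3:9  d4:6  d5:0  d6:0 ⇒ 19.
Leveled (Item 1@1, Item 2@1, Item 3@1, Item 4@2, Item 5@3, Item 6@3): d1:8  d2:7  d3:9  d4:9  d5:8  d6:5 ⇒ 9.
Reduction 19 − 9 = 10.

10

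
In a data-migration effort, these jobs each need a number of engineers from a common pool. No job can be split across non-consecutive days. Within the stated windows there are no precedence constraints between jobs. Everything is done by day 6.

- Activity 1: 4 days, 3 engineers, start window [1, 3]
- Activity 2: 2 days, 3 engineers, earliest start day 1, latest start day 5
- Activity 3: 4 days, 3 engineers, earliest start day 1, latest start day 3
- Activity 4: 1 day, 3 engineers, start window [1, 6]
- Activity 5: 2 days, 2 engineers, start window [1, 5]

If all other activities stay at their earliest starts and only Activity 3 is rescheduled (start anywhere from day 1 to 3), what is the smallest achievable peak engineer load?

Activity 3@1: d1:14  d2:11  d3:6  d4:6  d5:0  d6:0 → peak 14
Activity 3@2: d1:11  d2:11  d3:6  d4:6  d5:3  d6:0 → peak 11
Activity 3@3: d1:11  d2:8  d3:6  d4:6  d5:3  d6:3 → peak 11
Best is Activity 3@2, peak 11.

11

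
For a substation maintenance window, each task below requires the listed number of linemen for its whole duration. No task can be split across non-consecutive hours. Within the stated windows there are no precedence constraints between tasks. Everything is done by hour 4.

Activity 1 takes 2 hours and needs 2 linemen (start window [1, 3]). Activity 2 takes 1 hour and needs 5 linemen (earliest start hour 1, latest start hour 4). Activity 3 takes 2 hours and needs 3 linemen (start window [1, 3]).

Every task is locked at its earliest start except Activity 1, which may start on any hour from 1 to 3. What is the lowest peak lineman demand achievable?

8

Activity 1@1: h1:10  h2:5  h3:0  h4:0 → peak 10
Activity 1@2: h1:8  h2:5  h3:2  h4:0 → peak 8
Activity 1@3: h1:8  h2:3  h3:2  h4:2 → peak 8
Best is Activity 1@2, peak 8.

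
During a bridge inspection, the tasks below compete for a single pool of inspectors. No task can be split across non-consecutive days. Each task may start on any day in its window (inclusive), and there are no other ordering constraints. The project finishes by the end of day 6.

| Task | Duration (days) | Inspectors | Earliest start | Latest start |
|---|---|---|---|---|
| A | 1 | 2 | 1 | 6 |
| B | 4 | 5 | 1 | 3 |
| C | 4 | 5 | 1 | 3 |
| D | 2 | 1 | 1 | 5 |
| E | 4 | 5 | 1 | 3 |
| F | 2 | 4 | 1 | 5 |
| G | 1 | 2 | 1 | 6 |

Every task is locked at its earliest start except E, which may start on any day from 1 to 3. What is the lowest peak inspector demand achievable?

E@1: d1:24  d2:20  d3:15  d4:15  d5:0  d6:0 → peak 24
E@2: d1:19  d2:20  d3:15  d4:15  d5:5  d6:0 → peak 20
E@3: d1:19  d2:15  d3:15  d4:15  d5:5  d6:5 → peak 19
Best is E@3, peak 19.

19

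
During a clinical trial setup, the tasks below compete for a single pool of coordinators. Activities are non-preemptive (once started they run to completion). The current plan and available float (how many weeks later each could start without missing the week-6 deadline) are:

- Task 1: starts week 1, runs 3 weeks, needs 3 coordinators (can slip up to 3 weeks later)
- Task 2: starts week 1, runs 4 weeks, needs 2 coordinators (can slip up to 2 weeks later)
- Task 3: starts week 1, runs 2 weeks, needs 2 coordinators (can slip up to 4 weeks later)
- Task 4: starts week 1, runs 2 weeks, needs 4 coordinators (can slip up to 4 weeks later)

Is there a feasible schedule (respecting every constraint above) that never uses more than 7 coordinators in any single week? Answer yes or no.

yes

Schedule Task 1@1, Task 2@1, Task 3@4, Task 4@5: w1:5  w2:5  w3:5  w4:4  w5:6  w6:4 — peak 6 ≤ 7.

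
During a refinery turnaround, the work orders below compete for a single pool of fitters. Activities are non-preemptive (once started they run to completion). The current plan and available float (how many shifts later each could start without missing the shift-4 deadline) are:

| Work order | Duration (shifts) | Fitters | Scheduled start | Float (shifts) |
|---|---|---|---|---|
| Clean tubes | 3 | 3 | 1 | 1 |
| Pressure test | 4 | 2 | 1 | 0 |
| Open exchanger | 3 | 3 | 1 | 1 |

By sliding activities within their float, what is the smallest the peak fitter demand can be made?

Schedule Clean tubes@1, Pressure test@1, Open exchanger@1: s1:8  s2:8  s3:8  s4:2 — peak 8.
No arrangement of the 4 feasible schedules does better.

8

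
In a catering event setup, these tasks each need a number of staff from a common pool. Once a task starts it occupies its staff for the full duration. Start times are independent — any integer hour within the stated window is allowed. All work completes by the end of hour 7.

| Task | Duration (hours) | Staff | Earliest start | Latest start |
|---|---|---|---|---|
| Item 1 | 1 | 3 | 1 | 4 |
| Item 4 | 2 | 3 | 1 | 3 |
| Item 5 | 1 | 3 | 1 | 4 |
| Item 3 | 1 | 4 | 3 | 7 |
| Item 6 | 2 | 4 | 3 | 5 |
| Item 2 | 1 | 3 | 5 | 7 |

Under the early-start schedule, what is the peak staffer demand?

Early-start schedule: Item 1@1, Item 4@1, Item 5@1, Item 3@3, Item 6@3, Item 2@5.
Load per hour: hour 1: 9, hour 2: 3, hour 3: 8, hour 4: 4, hour 5: 3, hour 6: 0, hour 7: 0.
Peak is 9.

9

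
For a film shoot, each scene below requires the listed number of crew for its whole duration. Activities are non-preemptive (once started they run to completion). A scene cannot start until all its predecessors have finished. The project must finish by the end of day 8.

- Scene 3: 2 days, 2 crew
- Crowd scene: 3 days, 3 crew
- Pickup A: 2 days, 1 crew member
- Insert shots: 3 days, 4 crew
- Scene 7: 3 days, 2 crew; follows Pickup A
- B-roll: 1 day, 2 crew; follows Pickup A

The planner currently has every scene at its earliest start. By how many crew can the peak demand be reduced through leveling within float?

6

Early-start peak: d1:10  d2:10  d3:11  d4:2  d5:2  d6:0  d7:0  d8:0 ⇒ 11.
Leveled (Scene 3@4, Crowd scene@4, Pickup A@1, Insert shots@1, Scene 7@6, B-roll@7): d1:5  d2:5  d3:4  d4:5  d5:5  d6:5  d7:4  d8:2 ⇒ 5.
Reduction 11 − 5 = 6.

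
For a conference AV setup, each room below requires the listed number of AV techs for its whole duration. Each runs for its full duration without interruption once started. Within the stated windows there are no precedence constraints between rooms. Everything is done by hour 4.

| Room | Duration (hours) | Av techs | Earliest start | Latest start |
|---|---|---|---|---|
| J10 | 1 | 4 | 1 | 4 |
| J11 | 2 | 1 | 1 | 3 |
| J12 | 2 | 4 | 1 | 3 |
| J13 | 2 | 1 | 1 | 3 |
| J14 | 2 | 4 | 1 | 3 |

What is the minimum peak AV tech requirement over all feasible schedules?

8

Early-start (J10@1, J11@1, J12@1, J13@1, J14@1) gives peak 14: h1:14  h2:10  h3:0  h4:0.
Shift J12→2, J14→3.
Schedule J10@1, J11@1, J12@2, J13@1, J14@3: h1:6  h2:6  h3:8  h4:4 — peak 8.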